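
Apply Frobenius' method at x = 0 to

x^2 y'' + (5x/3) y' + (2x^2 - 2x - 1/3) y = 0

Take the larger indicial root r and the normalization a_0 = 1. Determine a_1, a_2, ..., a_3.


Write in Frobenius form y'' + (p(x)/x) y' + (q(x)/x^2) y = 0:
  p(x) = 5/3,  q(x) = 2x^2 - 2x - 1/3.
Indicial equation: r(r-1) + (5/3) r + (-1/3) = 0 -> roots r_1 = 1/3, r_2 = -1.
Take r = r_1 = 1/3. Let y(x) = x^r sum_{n>=0} a_n x^n with a_0 = 1.
Substitute y = x^r sum a_n x^n and match x^{r+n}. The recurrence is
  D(n) a_n - 2 a_{n-1} + 2 a_{n-2} = 0,  where D(n) = (r+n)(r+n-1) + (5/3)(r+n) + (-1/3).
  a_n = [2 a_{n-1} - 2 a_{n-2}] / D(n).
Since the indicial polynomial factors as (r - r_1)(r - r_2), D(n) = (r_1 + n - r_1)(r_1 + n - r_2) = n(n + 4/3).
Evaluating step by step (a_0 = 1):
  n = 1: D(1) = 1(1 + 4/3) = 7/3; numerator = 2(1) = 2; a_1 = (2)/(7/3) = 6/7
  n = 2: D(2) = 2(2 + 4/3) = 20/3; numerator = 2(6/7) - 2(1) = -2/7; a_2 = (-2/7)/(20/3) = -3/70
  n = 3: D(3) = 3(3 + 4/3) = 13; numerator = 2(-3/70) - 2(6/7) = -9/5; a_3 = (-9/5)/(13) = -9/65

r = 1/3; a_0 = 1; a_1 = 6/7; a_2 = -3/70; a_3 = -9/65


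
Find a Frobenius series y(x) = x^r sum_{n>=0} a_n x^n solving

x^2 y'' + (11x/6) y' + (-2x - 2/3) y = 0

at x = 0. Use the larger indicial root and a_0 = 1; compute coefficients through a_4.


Write in Frobenius form y'' + (p(x)/x) y' + (q(x)/x^2) y = 0:
  p(x) = 11/6,  q(x) = -2x - 2/3.
Indicial equation: r(r-1) + (11/6) r + (-2/3) = 0 -> roots r_1 = 1/2, r_2 = -4/3.
Take r = r_1 = 1/2. Let y(x) = x^r sum_{n>=0} a_n x^n with a_0 = 1.
Substitute y = x^r sum a_n x^n and match x^{r+n}. The recurrence is
  D(n) a_n - 2 a_{n-1} = 0,  where D(n) = (r+n)(r+n-1) + (11/6)(r+n) + (-2/3).
  a_n = 2 / D(n) * a_{n-1}.
Since the indicial polynomial factors as (r - r_1)(r - r_2), D(n) = (r_1 + n - r_1)(r_1 + n - r_2) = n(n + 11/6).
Evaluating step by step (a_0 = 1):
  n = 1: D(1) = 1(1 + 11/6) = 17/6; numerator = 2(1) = 2; a_1 = (2)/(17/6) = 12/17
  n = 2: D(2) = 2(2 + 11/6) = 23/3; numerator = 2(12/17) = 24/17; a_2 = (24/17)/(23/3) = 72/391
  n = 3: D(3) = 3(3 + 11/6) = 29/2; numerator = 2(72/391) = 144/391; a_3 = (144/391)/(29/2) = 288/11339
  n = 4: D(4) = 4(4 + 11/6) = 70/3; numerator = 2(288/11339) = 576/11339; a_4 = (576/11339)/(70/3) = 864/396865

r = 1/2; a_0 = 1; a_1 = 12/17; a_2 = 72/391; a_3 = 288/11339; a_4 = 864/396865


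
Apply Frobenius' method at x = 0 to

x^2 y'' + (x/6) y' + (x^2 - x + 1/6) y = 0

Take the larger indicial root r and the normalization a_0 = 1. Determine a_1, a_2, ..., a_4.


Write in Frobenius form y'' + (p(x)/x) y' + (q(x)/x^2) y = 0:
  p(x) = 1/6,  q(x) = x^2 - x + 1/6.
Indicial equation: r(r-1) + (1/6) r + (1/6) = 0 -> roots r_1 = 1/2, r_2 = 1/3.
Take r = r_1 = 1/2. Let y(x) = x^r sum_{n>=0} a_n x^n with a_0 = 1.
Substitute y = x^r sum a_n x^n and match x^{r+n}. The recurrence is
  D(n) a_n - 1 a_{n-1} + 1 a_{n-2} = 0,  where D(n) = (r+n)(r+n-1) + (1/6)(r+n) + (1/6).
  a_n = [1 a_{n-1} - 1 a_{n-2}] / D(n).
Since the indicial polynomial factors as (r - r_1)(r - r_2), D(n) = (r_1 + n - r_1)(r_1 + n - r_2) = n(n + 1/6).
Evaluating step by step (a_0 = 1):
  n = 1: D(1) = 1(1 + 1/6) = 7/6; numerator = 1(1) = 1; a_1 = (1)/(7/6) = 6/7
  n = 2: D(2) = 2(2 + 1/6) = 13/3; numerator = 1(6/7) - 1(1) = -1/7; a_2 = (-1/7)/(13/3) = -3/91
  n = 3: D(3) = 3(3 + 1/6) = 19/2; numerator = 1(-3/91) - 1(6/7) = -81/91; a_3 = (-81/91)/(19/2) = -162/1729
  n = 4: D(4) = 4(4 + 1/6) = 50/3; numerator = 1(-162/1729) - 1(-3/91) = -15/247; a_4 = (-15/247)/(50/3) = -9/2470

r = 1/2; a_0 = 1; a_1 = 6/7; a_2 = -3/91; a_3 = -162/1729; a_4 = -9/2470


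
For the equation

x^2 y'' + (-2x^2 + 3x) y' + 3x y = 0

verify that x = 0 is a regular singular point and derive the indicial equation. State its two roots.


Divide by x^2 to reach normal form y'' + P_1(x) y' + P_2(x) y = 0 with P_1(x) = -2 + 3/x and P_2(x) = 3/x.
x = 0 is a singular point because the y'-coefficient -2 + 3/x has a pole at x = 0 and the y-coefficient 3/x has a pole at x = 0.
It is a regular singular point because x P_1(x) = p(x) = 3 - 2x and x^2 P_2(x) = q(x) = 3x are polynomials, hence analytic at x = 0.
p(0) = 3,  q(0) = 0.
Indicial equation: r(r-1) + p(0) r + q(0) = 0, i.e. r^2 + (p(0) - 1) r + q(0) = 0, i.e. r^2 + 2 r = 0.
Discriminant: (2)^2 - 4(0) = 4, so r = (-2 ± 2)/2.
Solving: r_1 = 0, r_2 = -2.

indicial: r^2 + 2 r = 0; roots r_1 = 0, r_2 = -2


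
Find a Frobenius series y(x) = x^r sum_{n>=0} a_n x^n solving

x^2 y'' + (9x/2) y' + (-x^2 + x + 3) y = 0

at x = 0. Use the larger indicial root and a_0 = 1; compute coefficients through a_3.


Write in Frobenius form y'' + (p(x)/x) y' + (q(x)/x^2) y = 0:
  p(x) = 9/2,  q(x) = -x^2 + x + 3.
Indicial equation: r(r-1) + (9/2) r + (3) = 0 -> roots r_1 = -3/2, r_2 = -2.
Take r = r_1 = -3/2. Let y(x) = x^r sum_{n>=0} a_n x^n with a_0 = 1.
Substitute y = x^r sum a_n x^n and match x^{r+n}. The recurrence is
  D(n) a_n + 1 a_{n-1} - 1 a_{n-2} = 0,  where D(n) = (r+n)(r+n-1) + (9/2)(r+n) + (3).
  a_n = [-1 a_{n-1} + 1 a_{n-2}] / D(n).
Since the indicial polynomial factors as (r - r_1)(r - r_2), D(n) = (r_1 + n - r_1)(r_1 + n - r_2) = n(n + 1/2).
Evaluating step by step (a_0 = 1):
  n = 1: D(1) = 1(1 + 1/2) = 3/2; numerator = -1(1) = -1; a_1 = (-1)/(3/2) = -2/3
  n = 2: D(2) = 2(2 + 1/2) = 5; numerator = -1(-2/3) + 1(1) = 5/3; a_2 = (5/3)/(5) = 1/3
  n = 3: D(3) = 3(3 + 1/2) = 21/2; numerator = -1(1/3) + 1(-2/3) = -1; a_3 = (-1)/(21/2) = -2/21

r = -3/2; a_0 = 1; a_1 = -2/3; a_2 = 1/3; a_3 = -2/21


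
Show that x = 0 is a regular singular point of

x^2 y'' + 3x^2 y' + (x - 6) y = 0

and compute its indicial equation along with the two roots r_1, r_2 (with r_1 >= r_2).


Divide by x^2 to reach normal form y'' + P_1(x) y' + P_2(x) y = 0 with P_1(x) = 3 and P_2(x) = 1/x - 6/x^2.
x = 0 is a singular point because the y-coefficient 1/x - 6/x^2 has a pole at x = 0.
It is a regular singular point because x P_1(x) = p(x) = 3x and x^2 P_2(x) = q(x) = x - 6 are polynomials, hence analytic at x = 0.
p(0) = 0,  q(0) = -6.
Indicial equation: r(r-1) + p(0) r + q(0) = 0, i.e. r^2 + (p(0) - 1) r + q(0) = 0, i.e. r^2 - 1 r - 6 = 0.
Discriminant: (-1)^2 - 4(-6) = 25, so r = (1 ± 5)/2.
Solving: r_1 = 3, r_2 = -2.

indicial: r^2 - 1 r - 6 = 0; roots r_1 = 3, r_2 = -2


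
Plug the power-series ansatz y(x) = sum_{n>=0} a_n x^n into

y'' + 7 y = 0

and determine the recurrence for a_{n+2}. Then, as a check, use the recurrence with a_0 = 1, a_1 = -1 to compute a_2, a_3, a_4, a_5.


Substitute y = sum_n a_n x^n into y'' + (const) y = 0.
y''(x) = sum_{n>=0} (n+2)(n+1) a_{n+2} x^n.
The ODE becomes sum_n [(n+2)(n+1) a_{n+2} + 7 a_n] x^n = 0.
Setting each coefficient to zero gives the recurrence:
  (n+2)(n+1) a_{n+2} + 7 a_n = 0,
  a_{n+2} = -7 / ((n+1)(n+2)) a_n.

Check with a_0 = 1, a_1 = -1 (apply the recurrence for n = 0, 1, 2, 3): a_0 = 1, a_1 = -1, a_2 = -7/2, a_3 = 7/6, a_4 = 49/24, a_5 = -49/120.

a_{n+2} = -7/((n+1)(n+2)) * a_n; check: a_0 = 1, a_1 = -1, a_2 = -7/2, a_3 = 7/6, a_4 = 49/24, a_5 = -49/120


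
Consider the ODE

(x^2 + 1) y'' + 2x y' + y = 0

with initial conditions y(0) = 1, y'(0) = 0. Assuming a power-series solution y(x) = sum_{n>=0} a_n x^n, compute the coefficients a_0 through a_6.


Ansatz: y(x) = sum_{n>=0} a_n x^n, so y'(x) = sum_{n>=1} n a_n x^(n-1) and y''(x) = sum_{n>=2} n(n-1) a_n x^(n-2).
Substitute into P(x) y'' + Q(x) y' + R(x) y = 0 with P(x) = x^2 + 1, Q(x) = 2x, R(x) = 1, and match powers of x.
Initial conditions: a_0 = 1, a_1 = 0.
Setting the coefficient of each power of x to zero and solving order by order (substituting the coefficients already found):
  x^0: 2 a_2 + a_0 = 0  ->  2 a_2 = -a_0 = -1  ->  a_2 = -1/2
  x^1: 6 a_3 + 3 a_1 = 0  ->  6 a_3 = -3 a_1 = 0  ->  a_3 = 0
  x^2: 12 a_4 + 7 a_2 = 0  ->  12 a_4 = -7 a_2 = 7/2  ->  a_4 = 7/24
  x^3: 20 a_5 + 13 a_3 = 0  ->  20 a_5 = -13 a_3 = 0  ->  a_5 = 0
  x^4: 30 a_6 + 21 a_4 = 0  ->  30 a_6 = -21 a_4 = -49/8  ->  a_6 = -49/240
Truncated series: y(x) = 1 - (1/2) x^2 + (7/24) x^4 - (49/240) x^6 + O(x^7).

a_0 = 1; a_1 = 0; a_2 = -1/2; a_3 = 0; a_4 = 7/24; a_5 = 0; a_6 = -49/240


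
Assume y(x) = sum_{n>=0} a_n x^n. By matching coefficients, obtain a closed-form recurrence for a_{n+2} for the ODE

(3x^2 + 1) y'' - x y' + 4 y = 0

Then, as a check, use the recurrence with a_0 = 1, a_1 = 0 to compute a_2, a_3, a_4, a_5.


Substitute y = sum_n a_n x^n.
(1 + 3 x^2) y'' contributes (n+2)(n+1) a_{n+2} + 3 n(n-1) a_n at x^n.
-x y'(x) contributes -n a_n at x^n.
4 y(x) contributes 4 a_n at x^n.
Matching x^n: (n+2)(n+1) a_{n+2} + (3 n(n-1) - n + 4) a_n = 0.
Thus a_{n+2} = (-3 n(n-1) + n - 4) / ((n+1)(n+2)) * a_n.

Check with a_0 = 1, a_1 = 0 (apply the recurrence for n = 0, 1, 2, 3): a_0 = 1, a_1 = 0, a_2 = -2, a_3 = 0, a_4 = 4/3, a_5 = 0.

a_(n+2) = (-3 n(n-1) + n - 4) / ((n+1)(n+2)) * a_n; check: a_0 = 1, a_1 = 0, a_2 = -2, a_3 = 0, a_4 = 4/3, a_5 = 0


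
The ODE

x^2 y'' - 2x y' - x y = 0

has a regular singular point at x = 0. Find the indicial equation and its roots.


Divide by x^2 to reach normal form y'' + P_1(x) y' + P_2(x) y = 0 with P_1(x) = -2/x and P_2(x) = -1/x.
x = 0 is a singular point because the y'-coefficient -2/x has a pole at x = 0 and the y-coefficient -1/x has a pole at x = 0.
It is a regular singular point because x P_1(x) = p(x) = -2 and x^2 P_2(x) = q(x) = -x are polynomials, hence analytic at x = 0.
p(0) = -2,  q(0) = 0.
Indicial equation: r(r-1) + p(0) r + q(0) = 0, i.e. r^2 + (p(0) - 1) r + q(0) = 0, i.e. r^2 - 3 r = 0.
Discriminant: (-3)^2 - 4(0) = 9, so r = (3 ± 3)/2.
Solving: r_1 = 3, r_2 = 0.

indicial: r^2 - 3 r = 0; roots r_1 = 3, r_2 = 0


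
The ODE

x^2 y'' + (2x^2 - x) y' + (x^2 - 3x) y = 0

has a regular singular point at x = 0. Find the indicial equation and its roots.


Divide by x^2 to reach normal form y'' + P_1(x) y' + P_2(x) y = 0 with P_1(x) = 2 - 1/x and P_2(x) = 1 - 3/x.
x = 0 is a singular point because the y'-coefficient 2 - 1/x has a pole at x = 0 and the y-coefficient 1 - 3/x has a pole at x = 0.
It is a regular singular point because x P_1(x) = p(x) = 2x - 1 and x^2 P_2(x) = q(x) = x^2 - 3x are polynomials, hence analytic at x = 0.
p(0) = -1,  q(0) = 0.
Indicial equation: r(r-1) + p(0) r + q(0) = 0, i.e. r^2 + (p(0) - 1) r + q(0) = 0, i.e. r^2 - 2 r = 0.
Discriminant: (-2)^2 - 4(0) = 4, so r = (2 ± 2)/2.
Solving: r_1 = 2, r_2 = 0.

indicial: r^2 - 2 r = 0; roots r_1 = 2, r_2 = 0


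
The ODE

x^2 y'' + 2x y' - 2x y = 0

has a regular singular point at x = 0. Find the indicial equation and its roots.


Divide by x^2 to reach normal form y'' + P_1(x) y' + P_2(x) y = 0 with P_1(x) = 2/x and P_2(x) = -2/x.
x = 0 is a singular point because the y'-coefficient 2/x has a pole at x = 0 and the y-coefficient -2/x has a pole at x = 0.
It is a regular singular point because x P_1(x) = p(x) = 2 and x^2 P_2(x) = q(x) = -2x are polynomials, hence analytic at x = 0.
p(0) = 2,  q(0) = 0.
Indicial equation: r(r-1) + p(0) r + q(0) = 0, i.e. r^2 + (p(0) - 1) r + q(0) = 0, i.e. r^2 + 1 r = 0.
Discriminant: (1)^2 - 4(0) = 1, so r = (-1 ± 1)/2.
Solving: r_1 = 0, r_2 = -1.

indicial: r^2 + 1 r = 0; roots r_1 = 0, r_2 = -1


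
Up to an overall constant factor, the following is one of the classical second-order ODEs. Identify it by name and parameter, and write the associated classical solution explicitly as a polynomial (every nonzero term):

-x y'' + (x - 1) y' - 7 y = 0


All three coefficients share the factor -1; dividing through by -1 gives  x y'' + (1 - x) y' + 7 y = 0.
This matches the Laguerre equation x y'' + (1 - x) y' + n y = 0 with n = 7; the polynomial solution is L_7(x).
With y = sum_k a_k x^k, matching x^k gives (k+1)k a_{k+1} + (k+1) a_{k+1} - k a_k + n a_k = 0, i.e. (k+1)^2 a_{k+1} = (k - n) a_k = (k - 7) a_k. The right side vanishes at k = 7, so the series terminates at degree 7.
Standard normalization L_n(0) = 1 gives a_0 = 1. Work upward with a_{k+1} = (k - 7) a_k / (k+1)^2:
  a_1 = (0 - 7)(1) / 1^2 = -7/1 = -7
  a_2 = (1 - 7)(-7) / 2^2 = 42/4 = 21/2
  a_3 = (2 - 7)(21/2) / 3^2 = (-105/2)/9 = -35/6
  a_4 = (3 - 7)(-35/6) / 4^2 = (70/3)/16 = 35/24
  a_5 = (4 - 7)(35/24) / 5^2 = (-35/8)/25 = -7/40
  a_6 = (5 - 7)(-7/40) / 6^2 = (7/20)/36 = 7/720
  a_7 = (6 - 7)(7/720) / 7^2 = (-7/720)/49 = -1/5040
Hence L_7(x) = -x^7/5040 + 7 x^6/720 - 7 x^5/40 + 35 x^4/24 - 35 x^3/6 + 21 x^2/2 - 7 x + 1.

L_7(x); series = -x^7/5040 + 7 x^6/720 - 7 x^5/40 + 35 x^4/24 - 35 x^3/6 + 21 x^2/2 - 7 x + 1


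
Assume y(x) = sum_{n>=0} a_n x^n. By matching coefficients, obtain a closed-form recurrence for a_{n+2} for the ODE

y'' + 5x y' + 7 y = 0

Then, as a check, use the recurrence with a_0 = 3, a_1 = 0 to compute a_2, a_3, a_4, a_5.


Substitute y = sum_n a_n x^n.
y''(x) has coefficient (n+2)(n+1) a_{n+2} at x^n;
5 x y'(x) has coefficient 5 n a_n at x^n (shift);
7 y(x) has coefficient 7 a_n at x^n.
Matching x^n: (n+2)(n+1) a_{n+2} + (5n + 7) a_n = 0.
Thus a_{n+2} = (-5n - 7) / ((n+1)(n+2)) * a_n.

Check with a_0 = 3, a_1 = 0 (apply the recurrence for n = 0, 1, 2, 3): a_0 = 3, a_1 = 0, a_2 = -21/2, a_3 = 0, a_4 = 119/8, a_5 = 0.

a_(n+2) = (-5n - 7) / ((n+1)(n+2)) * a_n; check: a_0 = 3, a_1 = 0, a_2 = -21/2, a_3 = 0, a_4 = 119/8, a_5 = 0


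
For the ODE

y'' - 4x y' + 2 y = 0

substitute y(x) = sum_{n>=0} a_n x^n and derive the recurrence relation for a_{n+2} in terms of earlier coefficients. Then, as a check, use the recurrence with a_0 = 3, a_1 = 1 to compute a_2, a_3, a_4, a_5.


Substitute y = sum_n a_n x^n.
y''(x) has coefficient (n+2)(n+1) a_{n+2} at x^n;
-4 x y'(x) has coefficient -4 n a_n at x^n (shift);
2 y(x) has coefficient 2 a_n at x^n.
Matching x^n: (n+2)(n+1) a_{n+2} + (-4n + 2) a_n = 0.
Thus a_{n+2} = (4n - 2) / ((n+1)(n+2)) * a_n.

Check with a_0 = 3, a_1 = 1 (apply the recurrence for n = 0, 1, 2, 3): a_0 = 3, a_1 = 1, a_2 = -3, a_3 = 1/3, a_4 = -3/2, a_5 = 1/6.

a_(n+2) = (4n - 2) / ((n+1)(n+2)) * a_n; check: a_0 = 3, a_1 = 1, a_2 = -3, a_3 = 1/3, a_4 = -3/2, a_5 = 1/6


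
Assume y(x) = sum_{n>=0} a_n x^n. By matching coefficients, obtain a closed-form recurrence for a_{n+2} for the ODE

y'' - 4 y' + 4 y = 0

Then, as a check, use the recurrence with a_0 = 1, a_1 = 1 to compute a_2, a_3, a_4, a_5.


Substitute y = sum_n a_n x^n.
y''(x) has coefficient (n+2)(n+1) a_{n+2} at x^n;
-4 y'(x) has coefficient -4 (n+1) a_{n+1} at x^n;
4 y(x) has coefficient 4 a_n at x^n.
Matching x^n: (n+2)(n+1) a_{n+2} - 4 (n+1) a_{n+1} + 4 a_n = 0.
Thus a_{n+2} = [4 (n+1) a_{n+1} - 4 a_n] / ((n+1)(n+2)).

Check with a_0 = 1, a_1 = 1 (apply the recurrence for n = 0, 1, 2, 3): a_0 = 1, a_1 = 1, a_2 = 0, a_3 = -2/3, a_4 = -2/3, a_5 = -2/5.

a_(n+2) = [4 (n+1) a_(n+1) - 4 a_n] / ((n+1)(n+2)); check: a_0 = 1, a_1 = 1, a_2 = 0, a_3 = -2/3, a_4 = -2/3, a_5 = -2/5


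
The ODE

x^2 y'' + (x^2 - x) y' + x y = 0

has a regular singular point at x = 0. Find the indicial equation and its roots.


Divide by x^2 to reach normal form y'' + P_1(x) y' + P_2(x) y = 0 with P_1(x) = 1 - 1/x and P_2(x) = 1/x.
x = 0 is a singular point because the y'-coefficient 1 - 1/x has a pole at x = 0 and the y-coefficient 1/x has a pole at x = 0.
It is a regular singular point because x P_1(x) = p(x) = x - 1 and x^2 P_2(x) = q(x) = x are polynomials, hence analytic at x = 0.
p(0) = -1,  q(0) = 0.
Indicial equation: r(r-1) + p(0) r + q(0) = 0, i.e. r^2 + (p(0) - 1) r + q(0) = 0, i.e. r^2 - 2 r = 0.
Discriminant: (-2)^2 - 4(0) = 4, so r = (2 ± 2)/2.
Solving: r_1 = 2, r_2 = 0.

indicial: r^2 - 2 r = 0; roots r_1 = 2, r_2 = 0


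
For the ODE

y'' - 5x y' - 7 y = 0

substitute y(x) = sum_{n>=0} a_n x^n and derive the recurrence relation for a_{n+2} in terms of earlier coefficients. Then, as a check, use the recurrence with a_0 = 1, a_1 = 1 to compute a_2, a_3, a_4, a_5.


Substitute y = sum_n a_n x^n.
y''(x) has coefficient (n+2)(n+1) a_{n+2} at x^n;
-5 x y'(x) has coefficient -5 n a_n at x^n (shift);
-7 y(x) has coefficient -7 a_n at x^n.
Matching x^n: (n+2)(n+1) a_{n+2} + (-5n - 7) a_n = 0.
Thus a_{n+2} = (5n + 7) / ((n+1)(n+2)) * a_n.

Check with a_0 = 1, a_1 = 1 (apply the recurrence for n = 0, 1, 2, 3): a_0 = 1, a_1 = 1, a_2 = 7/2, a_3 = 2, a_4 = 119/24, a_5 = 11/5.

a_(n+2) = (5n + 7) / ((n+1)(n+2)) * a_n; check: a_0 = 1, a_1 = 1, a_2 = 7/2, a_3 = 2, a_4 = 119/24, a_5 = 11/5


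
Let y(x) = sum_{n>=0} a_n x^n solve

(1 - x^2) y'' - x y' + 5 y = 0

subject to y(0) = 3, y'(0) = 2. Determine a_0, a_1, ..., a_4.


Ansatz: y(x) = sum_{n>=0} a_n x^n, so y'(x) = sum_{n>=1} n a_n x^(n-1) and y''(x) = sum_{n>=2} n(n-1) a_n x^(n-2).
Substitute into P(x) y'' + Q(x) y' + R(x) y = 0 with P(x) = 1 - x^2, Q(x) = -x, R(x) = 5, and match powers of x.
Initial conditions: a_0 = 3, a_1 = 2.
Setting the coefficient of each power of x to zero and solving order by order (substituting the coefficients already found):
  x^0: 2 a_2 + 5 a_0 = 0  ->  2 a_2 = -5 a_0 = -15  ->  a_2 = -15/2
  x^1: 6 a_3 + 4 a_1 = 0  ->  6 a_3 = -4 a_1 = -8  ->  a_3 = -4/3
  x^2: 12 a_4 + a_2 = 0  ->  12 a_4 = -a_2 = 15/2  ->  a_4 = 5/8
Truncated series: y(x) = 3 + 2 x - (15/2) x^2 - (4/3) x^3 + (5/8) x^4 + O(x^5).

a_0 = 3; a_1 = 2; a_2 = -15/2; a_3 = -4/3; a_4 = 5/8


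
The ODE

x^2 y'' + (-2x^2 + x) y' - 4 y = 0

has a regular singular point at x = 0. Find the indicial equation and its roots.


Divide by x^2 to reach normal form y'' + P_1(x) y' + P_2(x) y = 0 with P_1(x) = -2 + 1/x and P_2(x) = -4/x^2.
x = 0 is a singular point because the y'-coefficient -2 + 1/x has a pole at x = 0 and the y-coefficient -4/x^2 has a pole at x = 0.
It is a regular singular point because x P_1(x) = p(x) = 1 - 2x and x^2 P_2(x) = q(x) = -4 are polynomials, hence analytic at x = 0.
p(0) = 1,  q(0) = -4.
Indicial equation: r(r-1) + p(0) r + q(0) = 0, i.e. r^2 + (p(0) - 1) r + q(0) = 0, i.e. r^2 - 4 = 0.
Discriminant: (0)^2 - 4(-4) = 16, so r = (0 ± 4)/2.
Solving: r_1 = 2, r_2 = -2.

indicial: r^2 - 4 = 0; roots r_1 = 2, r_2 = -2


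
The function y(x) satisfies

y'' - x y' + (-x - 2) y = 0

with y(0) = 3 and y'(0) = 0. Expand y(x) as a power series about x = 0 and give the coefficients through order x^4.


Ansatz: y(x) = sum_{n>=0} a_n x^n, so y'(x) = sum_{n>=1} n a_n x^(n-1) and y''(x) = sum_{n>=2} n(n-1) a_n x^(n-2).
Substitute into P(x) y'' + Q(x) y' + R(x) y = 0 with P(x) = 1, Q(x) = -x, R(x) = -x - 2, and match powers of x.
Initial conditions: a_0 = 3, a_1 = 0.
Setting the coefficient of each power of x to zero and solving order by order (substituting the coefficients already found):
  x^0: 2 a_2 - 2 a_0 = 0  ->  2 a_2 = 2 a_0 = 6  ->  a_2 = 3
  x^1: 6 a_3 - 3 a_1 - a_0 = 0  ->  6 a_3 = 3 a_1 + a_0 = 3  ->  a_3 = 1/2
  x^2: 12 a_4 - 4 a_2 - a_1 = 0  ->  12 a_4 = 4 a_2 + a_1 = 12  ->  a_4 = 1
Truncated series: y(x) = 3 + 3 x^2 + (1/2) x^3 + x^4 + O(x^5).

a_0 = 3; a_1 = 0; a_2 = 3; a_3 = 1/2; a_4 = 1


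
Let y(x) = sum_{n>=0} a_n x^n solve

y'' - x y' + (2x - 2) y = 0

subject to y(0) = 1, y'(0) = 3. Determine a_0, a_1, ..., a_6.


Ansatz: y(x) = sum_{n>=0} a_n x^n, so y'(x) = sum_{n>=1} n a_n x^(n-1) and y''(x) = sum_{n>=2} n(n-1) a_n x^(n-2).
Substitute into P(x) y'' + Q(x) y' + R(x) y = 0 with P(x) = 1, Q(x) = -x, R(x) = 2x - 2, and match powers of x.
Initial conditions: a_0 = 1, a_1 = 3.
Setting the coefficient of each power of x to zero and solving order by order (substituting the coefficients already found):
  x^0: 2 a_2 - 2 a_0 = 0  ->  2 a_2 = 2 a_0 = 2  ->  a_2 = 1
  x^1: 6 a_3 - 3 a_1 + 2 a_0 = 0  ->  6 a_3 = 3 a_1 - 2 a_0 = 7  ->  a_3 = 7/6
  x^2: 12 a_4 - 4 a_2 + 2 a_1 = 0  ->  12 a_4 = 4 a_2 - 2 a_1 = -2  ->  a_4 = -1/6
  x^3: 20 a_5 - 5 a_3 + 2 a_2 = 0  ->  20 a_5 = 5 a_3 - 2 a_2 = 23/6  ->  a_5 = 23/120
  x^4: 30 a_6 - 6 a_4 + 2 a_3 = 0  ->  30 a_6 = 6 a_4 - 2 a_3 = -10/3  ->  a_6 = -1/9
Truncated series: y(x) = 1 + 3 x + x^2 + (7/6) x^3 - (1/6) x^4 + (23/120) x^5 - (1/9) x^6 + O(x^7).

a_0 = 1; a_1 = 3; a_2 = 1; a_3 = 7/6; a_4 = -1/6; a_5 = 23/120; a_6 = -1/9


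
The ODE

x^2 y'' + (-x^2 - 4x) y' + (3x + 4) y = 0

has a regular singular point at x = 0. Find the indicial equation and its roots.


Divide by x^2 to reach normal form y'' + P_1(x) y' + P_2(x) y = 0 with P_1(x) = -1 - 4/x and P_2(x) = 3/x + 4/x^2.
x = 0 is a singular point because the y'-coefficient -1 - 4/x has a pole at x = 0 and the y-coefficient 3/x + 4/x^2 has a pole at x = 0.
It is a regular singular point because x P_1(x) = p(x) = -x - 4 and x^2 P_2(x) = q(x) = 3x + 4 are polynomials, hence analytic at x = 0.
p(0) = -4,  q(0) = 4.
Indicial equation: r(r-1) + p(0) r + q(0) = 0, i.e. r^2 + (p(0) - 1) r + q(0) = 0, i.e. r^2 - 5 r + 4 = 0.
Discriminant: (-5)^2 - 4(4) = 9, so r = (5 ± 3)/2.
Solving: r_1 = 4, r_2 = 1.

indicial: r^2 - 5 r + 4 = 0; roots r_1 = 4, r_2 = 1


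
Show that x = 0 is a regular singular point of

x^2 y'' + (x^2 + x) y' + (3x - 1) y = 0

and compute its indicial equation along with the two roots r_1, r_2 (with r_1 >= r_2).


Divide by x^2 to reach normal form y'' + P_1(x) y' + P_2(x) y = 0 with P_1(x) = 1 + 1/x and P_2(x) = 3/x - 1/x^2.
x = 0 is a singular point because the y'-coefficient 1 + 1/x has a pole at x = 0 and the y-coefficient 3/x - 1/x^2 has a pole at x = 0.
It is a regular singular point because x P_1(x) = p(x) = x + 1 and x^2 P_2(x) = q(x) = 3x - 1 are polynomials, hence analytic at x = 0.
p(0) = 1,  q(0) = -1.
Indicial equation: r(r-1) + p(0) r + q(0) = 0, i.e. r^2 + (p(0) - 1) r + q(0) = 0, i.e. r^2 - 1 = 0.
Discriminant: (0)^2 - 4(-1) = 4, so r = (0 ± 2)/2.
Solving: r_1 = 1, r_2 = -1.

indicial: r^2 - 1 = 0; roots r_1 = 1, r_2 = -1


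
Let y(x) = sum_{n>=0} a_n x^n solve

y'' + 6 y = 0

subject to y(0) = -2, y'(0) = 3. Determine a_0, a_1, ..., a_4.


Ansatz: y(x) = sum_{n>=0} a_n x^n, so y'(x) = sum_{n>=1} n a_n x^(n-1) and y''(x) = sum_{n>=2} n(n-1) a_n x^(n-2).
Substitute into P(x) y'' + Q(x) y' + R(x) y = 0 with P(x) = 1, Q(x) = 0, R(x) = 6, and match powers of x.
Initial conditions: a_0 = -2, a_1 = 3.
Setting the coefficient of each power of x to zero and solving order by order (substituting the coefficients already found):
  x^0: 2 a_2 + 6 a_0 = 0  ->  2 a_2 = -6 a_0 = 12  ->  a_2 = 6
  x^1: 6 a_3 + 6 a_1 = 0  ->  6 a_3 = -6 a_1 = -18  ->  a_3 = -3
  x^2: 12 a_4 + 6 a_2 = 0  ->  12 a_4 = -6 a_2 = -36  ->  a_4 = -3
Truncated series: y(x) = -2 + 3 x + 6 x^2 - 3 x^3 - 3 x^4 + O(x^5).

a_0 = -2; a_1 = 3; a_2 = 6; a_3 = -3; a_4 = -3


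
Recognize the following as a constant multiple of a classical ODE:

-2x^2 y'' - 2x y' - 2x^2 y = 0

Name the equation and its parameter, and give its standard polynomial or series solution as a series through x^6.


All three coefficients share the factor -2; dividing through by -2 gives  x^2 y'' + x y' + x^2 y = 0.
This matches the Bessel equation x^2 y'' + x y' + (x^2 - nu^2) y = 0 with nu^2 = 0, so nu = 0; the solution bounded at x = 0 is J_0(x).
Frobenius at x = 0: indicial roots ±nu; for r = nu the recurrence k(k + 2nu) c_k = -c_{k-2} gives the standard series J_nu(x) = sum_{k>=0} (-1)^k / (k! (k+nu)!) (x/2)^(2k+nu). Evaluate the first 4 terms:
  k = 0: (-1)^0 / (0! * 0! * 2^0) x^0 = 1/(1*1*1) x^0 = (1) x^0
  k = 1: (-1)^1 / (1! * 1! * 2^2) x^2 = -1/(1*1*4) x^2 = (-1/4) x^2
  k = 2: (-1)^2 / (2! * 2! * 2^4) x^4 = 1/(2*2*16) x^4 = (1/64) x^4
  k = 3: (-1)^3 / (3! * 3! * 2^6) x^6 = -1/(6*6*64) x^6 = (-1/2304) x^6
Hence J_0(x) = -x^6/2304 + x^4/64 - x^2/4 + 1 + ....

J_0(x); series = -x^6/2304 + x^4/64 - x^2/4 + 1


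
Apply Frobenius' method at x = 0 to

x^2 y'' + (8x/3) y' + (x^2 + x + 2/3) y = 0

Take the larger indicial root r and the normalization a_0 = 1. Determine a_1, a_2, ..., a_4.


Write in Frobenius form y'' + (p(x)/x) y' + (q(x)/x^2) y = 0:
  p(x) = 8/3,  q(x) = x^2 + x + 2/3.
Indicial equation: r(r-1) + (8/3) r + (2/3) = 0 -> roots r_1 = -2/3, r_2 = -1.
Take r = r_1 = -2/3. Let y(x) = x^r sum_{n>=0} a_n x^n with a_0 = 1.
Substitute y = x^r sum a_n x^n and match x^{r+n}. The recurrence is
  D(n) a_n + 1 a_{n-1} + 1 a_{n-2} = 0,  where D(n) = (r+n)(r+n-1) + (8/3)(r+n) + (2/3).
  a_n = [-1 a_{n-1} - 1 a_{n-2}] / D(n).
Since the indicial polynomial factors as (r - r_1)(r - r_2), D(n) = (r_1 + n - r_1)(r_1 + n - r_2) = n(n + 1/3).
Evaluating step by step (a_0 = 1):
  n = 1: D(1) = 1(1 + 1/3) = 4/3; numerator = -1(1) = -1; a_1 = (-1)/(4/3) = -3/4
  n = 2: D(2) = 2(2 + 1/3) = 14/3; numerator = -1(-3/4) - 1(1) = -1/4; a_2 = (-1/4)/(14/3) = -3/56
  n = 3: D(3) = 3(3 + 1/3) = 10; numerator = -1(-3/56) - 1(-3/4) = 45/56; a_3 = (45/56)/(10) = 9/112
  n = 4: D(4) = 4(4 + 1/3) = 52/3; numerator = -1(9/112) - 1(-3/56) = -3/112; a_4 = (-3/112)/(52/3) = -9/5824

r = -2/3; a_0 = 1; a_1 = -3/4; a_2 = -3/56; a_3 = 9/112; a_4 = -9/5824


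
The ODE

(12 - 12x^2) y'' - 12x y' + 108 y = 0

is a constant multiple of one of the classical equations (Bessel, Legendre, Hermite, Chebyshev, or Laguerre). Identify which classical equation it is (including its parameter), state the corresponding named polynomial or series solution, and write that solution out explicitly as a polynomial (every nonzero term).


All three coefficients share the factor 12; dividing through by 12 gives  (1 - x^2) y'' - x y' + 9 y = 0.
This matches the Chebyshev equation (1 - x^2) y'' - x y' + n^2 y = 0 (note the -x y' term, not -2x y') with n^2 = 9, so n = 3; the polynomial solution is T_3(x).
With y = sum_k a_k x^k, matching x^k gives (k+2)(k+1) a_{k+2} = (k^2 - n^2) a_k = (k - 3)(k + 3) a_k. The right side vanishes at k = 3, so the series with the parity of 3 terminates at degree 3.
Standard normalization: leading coefficient of T_n is 2^(n-1), so a_3 = 2^2 = 4. Work downward with a_k = (k+1)(k+2) a_{k+2} / ((k - 3)(k + 3)):
  a_1 = (2)(3)(4) / ((1 - 3)(1 + 3)) = 24/(-8) = -3
Hence T_3(x) = 4 x^3 - 3 x.

T_3(x); series = 4 x^3 - 3 x


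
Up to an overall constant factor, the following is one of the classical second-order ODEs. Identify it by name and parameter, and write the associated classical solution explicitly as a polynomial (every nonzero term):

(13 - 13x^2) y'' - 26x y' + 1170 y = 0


All three coefficients share the factor 13; dividing through by 13 gives  (1 - x^2) y'' - 2x y' + 90 y = 0.
This matches the Legendre equation (1 - x^2) y'' - 2x y' + n(n+1) y = 0 (note the -2x y' term) with n(n+1) = 90, so n = 9; the polynomial solution is P_9(x).
With y = sum_k a_k x^k, matching x^k gives (k+2)(k+1) a_{k+2} = [k(k+1) - n(n+1)] a_k = (k - 9)(k + 10) a_k. The right side vanishes at k = 9, so the series with the parity of 9 terminates at degree 9.
Standard normalization (P_n(1) = 1): leading coefficient (2n)!/(2^n (n!)^2) = 6402373705728000/(512*131681894400) = 12155/128, so a_9 = 12155/128. Work downward with a_k = (k+1)(k+2) a_{k+2} / ((k - 9)(k + 10)):
  a_7 = (8)(9)(12155/128) / ((7 - 9)(7 + 10)) = (109395/16)/(-34) = -6435/32
  a_5 = (6)(7)(-6435/32) / ((5 - 9)(5 + 10)) = (-135135/16)/(-60) = 9009/64
  a_3 = (4)(5)(9009/64) / ((3 - 9)(3 + 10)) = (45045/16)/(-78) = -1155/32
  a_1 = (2)(3)(-1155/32) / ((1 - 9)(1 + 10)) = (-3465/16)/(-88) = 315/128
Hence P_9(x) = 12155 x^9/128 - 6435 x^7/32 + 9009 x^5/64 - 1155 x^3/32 + 315 x/128.

P_9(x); series = 12155 x^9/128 - 6435 x^7/32 + 9009 x^5/64 - 1155 x^3/32 + 315 x/128


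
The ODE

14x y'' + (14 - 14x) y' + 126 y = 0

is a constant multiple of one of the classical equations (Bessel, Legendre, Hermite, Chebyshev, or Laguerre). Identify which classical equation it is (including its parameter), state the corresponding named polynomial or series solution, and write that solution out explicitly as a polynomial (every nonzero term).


All three coefficients share the factor 14; dividing through by 14 gives  x y'' + (1 - x) y' + 9 y = 0.
This matches the Laguerre equation x y'' + (1 - x) y' + n y = 0 with n = 9; the polynomial solution is L_9(x).
With y = sum_k a_k x^k, matching x^k gives (k+1)k a_{k+1} + (k+1) a_{k+1} - k a_k + n a_k = 0, i.e. (k+1)^2 a_{k+1} = (k - n) a_k = (k - 9) a_k. The right side vanishes at k = 9, so the series terminates at degree 9.
Standard normalization L_n(0) = 1 gives a_0 = 1. Work upward with a_{k+1} = (k - 9) a_k / (k+1)^2:
  a_1 = (0 - 9)(1) / 1^2 = -9/1 = -9
  a_2 = (1 - 9)(-9) / 2^2 = 72/4 = 18
  a_3 = (2 - 9)(18) / 3^2 = -126/9 = -14
  a_4 = (3 - 9)(-14) / 4^2 = 84/16 = 21/4
  a_5 = (4 - 9)(21/4) / 5^2 = (-105/4)/25 = -21/20
  a_6 = (5 - 9)(-21/20) / 6^2 = (21/5)/36 = 7/60
  a_7 = (6 - 9)(7/60) / 7^2 = (-7/20)/49 = -1/140
  a_8 = (7 - 9)(-1/140) / 8^2 = (1/70)/64 = 1/4480
  a_9 = (8 - 9)(1/4480) / 9^2 = (-1/4480)/81 = -1/362880
Hence L_9(x) = -x^9/362880 + x^8/4480 - x^7/140 + 7 x^6/60 - 21 x^5/20 + 21 x^4/4 - 14 x^3 + 18 x^2 - 9 x + 1.

L_9(x); series = -x^9/362880 + x^8/4480 - x^7/140 + 7 x^6/60 - 21 x^5/20 + 21 x^4/4 - 14 x^3 + 18 x^2 - 9 x + 1


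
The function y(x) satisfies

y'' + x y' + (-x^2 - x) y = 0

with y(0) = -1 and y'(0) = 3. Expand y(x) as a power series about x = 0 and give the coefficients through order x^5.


Ansatz: y(x) = sum_{n>=0} a_n x^n, so y'(x) = sum_{n>=1} n a_n x^(n-1) and y''(x) = sum_{n>=2} n(n-1) a_n x^(n-2).
Substitute into P(x) y'' + Q(x) y' + R(x) y = 0 with P(x) = 1, Q(x) = x, R(x) = -x^2 - x, and match powers of x.
Initial conditions: a_0 = -1, a_1 = 3.
Setting the coefficient of each power of x to zero and solving order by order (substituting the coefficients already found):
  x^0: 2 a_2 = 0  ->  a_2 = 0
  x^1: 6 a_3 + a_1 - a_0 = 0  ->  6 a_3 = -a_1 + a_0 = -4  ->  a_3 = -2/3
  x^2: 12 a_4 + 2 a_2 - a_1 - a_0 = 0  ->  12 a_4 = -2 a_2 + a_1 + a_0 = 2  ->  a_4 = 1/6
  x^3: 20 a_5 + 3 a_3 - a_2 - a_1 = 0  ->  20 a_5 = -3 a_3 + a_2 + a_1 = 5  ->  a_5 = 1/4
Truncated series: y(x) = -1 + 3 x - (2/3) x^3 + (1/6) x^4 + (1/4) x^5 + O(x^6).

a_0 = -1; a_1 = 3; a_2 = 0; a_3 = -2/3; a_4 = 1/6; a_5 = 1/4


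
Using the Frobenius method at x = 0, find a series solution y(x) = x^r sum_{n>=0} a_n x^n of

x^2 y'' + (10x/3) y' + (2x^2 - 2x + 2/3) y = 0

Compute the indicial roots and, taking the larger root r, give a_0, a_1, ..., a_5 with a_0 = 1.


Write in Frobenius form y'' + (p(x)/x) y' + (q(x)/x^2) y = 0:
  p(x) = 10/3,  q(x) = 2x^2 - 2x + 2/3.
Indicial equation: r(r-1) + (10/3) r + (2/3) = 0 -> roots r_1 = -1/3, r_2 = -2.
Take r = r_1 = -1/3. Let y(x) = x^r sum_{n>=0} a_n x^n with a_0 = 1.
Substitute y = x^r sum a_n x^n and match x^{r+n}. The recurrence is
  D(n) a_n - 2 a_{n-1} + 2 a_{n-2} = 0,  where D(n) = (r+n)(r+n-1) + (10/3)(r+n) + (2/3).
  a_n = [2 a_{n-1} - 2 a_{n-2}] / D(n).
Since the indicial polynomial factors as (r - r_1)(r - r_2), D(n) = (r_1 + n - r_1)(r_1 + n - r_2) = n(n + 5/3).
Evaluating step by step (a_0 = 1):
  n = 1: D(1) = 1(1 + 5/3) = 8/3; numerator = 2(1) = 2; a_1 = (2)/(8/3) = 3/4
  n = 2: D(2) = 2(2 + 5/3) = 22/3; numerator = 2(3/4) - 2(1) = -1/2; a_2 = (-1/2)/(22/3) = -3/44
  n = 3: D(3) = 3(3 + 5/3) = 14; numerator = 2(-3/44) - 2(3/4) = -18/11; a_3 = (-18/11)/(14) = -9/77
  n = 4: D(4) = 4(4 + 5/3) = 68/3; numerator = 2(-9/77) - 2(-3/44) = -15/154; a_4 = (-15/154)/(68/3) = -45/10472
  n = 5: D(5) = 5(5 + 5/3) = 100/3; numerator = 2(-45/10472) - 2(-9/77) = 1179/5236; a_5 = (1179/5236)/(100/3) = 3537/523600

r = -1/3; a_0 = 1; a_1 = 3/4; a_2 = -3/44; a_3 = -9/77; a_4 = -45/10472; a_5 = 3537/523600


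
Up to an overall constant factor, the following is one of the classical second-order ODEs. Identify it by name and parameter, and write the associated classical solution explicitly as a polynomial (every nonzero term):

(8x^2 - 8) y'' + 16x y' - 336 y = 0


All three coefficients share the factor -8; dividing through by -8 gives  (1 - x^2) y'' - 2x y' + 42 y = 0.
This matches the Legendre equation (1 - x^2) y'' - 2x y' + n(n+1) y = 0 (note the -2x y' term) with n(n+1) = 42, so n = 6; the polynomial solution is P_6(x).
With y = sum_k a_k x^k, matching x^k gives (k+2)(k+1) a_{k+2} = [k(k+1) - n(n+1)] a_k = (k - 6)(k + 7) a_k. The right side vanishes at k = 6, so the series with the parity of 6 terminates at degree 6.
Standard normalization (P_n(1) = 1): leading coefficient (2n)!/(2^n (n!)^2) = 479001600/(64*518400) = 231/16, so a_6 = 231/16. Work downward with a_k = (k+1)(k+2) a_{k+2} / ((k - 6)(k + 7)):
  a_4 = (5)(6)(231/16) / ((4 - 6)(4 + 7)) = (3465/8)/(-22) = -315/16
  a_2 = (3)(4)(-315/16) / ((2 - 6)(2 + 7)) = (-945/4)/(-36) = 105/16
  a_0 = (1)(2)(105/16) / ((0 - 6)(0 + 7)) = (105/8)/(-42) = -5/16
Hence P_6(x) = 231 x^6/16 - 315 x^4/16 + 105 x^2/16 - 5/16.

P_6(x); series = 231 x^6/16 - 315 x^4/16 + 105 x^2/16 - 5/16


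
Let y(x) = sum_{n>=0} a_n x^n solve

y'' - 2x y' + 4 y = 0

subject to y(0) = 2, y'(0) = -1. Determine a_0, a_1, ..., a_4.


Ansatz: y(x) = sum_{n>=0} a_n x^n, so y'(x) = sum_{n>=1} n a_n x^(n-1) and y''(x) = sum_{n>=2} n(n-1) a_n x^(n-2).
Substitute into P(x) y'' + Q(x) y' + R(x) y = 0 with P(x) = 1, Q(x) = -2x, R(x) = 4, and match powers of x.
Initial conditions: a_0 = 2, a_1 = -1.
Setting the coefficient of each power of x to zero and solving order by order (substituting the coefficients already found):
  x^0: 2 a_2 + 4 a_0 = 0  ->  2 a_2 = -4 a_0 = -8  ->  a_2 = -4
  x^1: 6 a_3 + 2 a_1 = 0  ->  6 a_3 = -2 a_1 = 2  ->  a_3 = 1/3
  x^2: 12 a_4 = 0  ->  a_4 = 0
Truncated series: y(x) = 2 - x - 4 x^2 + (1/3) x^3 + O(x^5).

a_0 = 2; a_1 = -1; a_2 = -4; a_3 = 1/3; a_4 = 0


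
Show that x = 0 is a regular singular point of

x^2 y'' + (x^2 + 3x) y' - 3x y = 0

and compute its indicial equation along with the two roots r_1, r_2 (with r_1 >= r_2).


Divide by x^2 to reach normal form y'' + P_1(x) y' + P_2(x) y = 0 with P_1(x) = 1 + 3/x and P_2(x) = -3/x.
x = 0 is a singular point because the y'-coefficient 1 + 3/x has a pole at x = 0 and the y-coefficient -3/x has a pole at x = 0.
It is a regular singular point because x P_1(x) = p(x) = x + 3 and x^2 P_2(x) = q(x) = -3x are polynomials, hence analytic at x = 0.
p(0) = 3,  q(0) = 0.
Indicial equation: r(r-1) + p(0) r + q(0) = 0, i.e. r^2 + (p(0) - 1) r + q(0) = 0, i.e. r^2 + 2 r = 0.
Discriminant: (2)^2 - 4(0) = 4, so r = (-2 ± 2)/2.
Solving: r_1 = 0, r_2 = -2.

indicial: r^2 + 2 r = 0; roots r_1 = 0, r_2 = -2


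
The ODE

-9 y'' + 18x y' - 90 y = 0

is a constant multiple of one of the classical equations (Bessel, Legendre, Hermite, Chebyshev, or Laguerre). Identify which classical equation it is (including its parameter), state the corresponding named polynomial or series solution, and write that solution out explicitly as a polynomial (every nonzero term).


All three coefficients share the factor -9; dividing through by -9 gives  y'' - 2x y' + 10 y = 0.
This matches the Hermite equation y'' - 2x y' + 2n y = 0 with 2n = 10, so n = 5; the polynomial solution is H_5(x).
With y = sum_k a_k x^k, matching x^k gives (k+2)(k+1) a_{k+2} = 2(k - n) a_k = 2(k - 5) a_k. The right side vanishes at k = 5, so the series with the parity of 5 terminates at degree 5.
Standard normalization: leading coefficient of H_n is 2^n, so a_5 = 2^5 = 32. Work downward with a_k = (k+1)(k+2) a_{k+2} / (2(k - n)):
  a_3 = (4)(5)(32) / (2(3 - 5)) = 640/(-4) = -160
  a_1 = (2)(3)(-160) / (2(1 - 5)) = -960/(-8) = 120
Hence H_5(x) = 32 x^5 - 160 x^3 + 120 x.

H_5(x); series = 32 x^5 - 160 x^3 + 120 x


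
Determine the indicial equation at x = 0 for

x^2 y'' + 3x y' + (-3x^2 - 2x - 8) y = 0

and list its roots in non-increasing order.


Divide by x^2 to reach normal form y'' + P_1(x) y' + P_2(x) y = 0 with P_1(x) = 3/x and P_2(x) = -3 - 2/x - 8/x^2.
x = 0 is a singular point because the y'-coefficient 3/x has a pole at x = 0 and the y-coefficient -3 - 2/x - 8/x^2 has a pole at x = 0.
It is a regular singular point because x P_1(x) = p(x) = 3 and x^2 P_2(x) = q(x) = -3x^2 - 2x - 8 are polynomials, hence analytic at x = 0.
p(0) = 3,  q(0) = -8.
Indicial equation: r(r-1) + p(0) r + q(0) = 0, i.e. r^2 + (p(0) - 1) r + q(0) = 0, i.e. r^2 + 2 r - 8 = 0.
Discriminant: (2)^2 - 4(-8) = 36, so r = (-2 ± 6)/2.
Solving: r_1 = 2, r_2 = -4.

indicial: r^2 + 2 r - 8 = 0; roots r_1 = 2, r_2 = -4


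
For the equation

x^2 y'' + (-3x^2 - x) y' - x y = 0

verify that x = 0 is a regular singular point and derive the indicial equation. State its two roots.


Divide by x^2 to reach normal form y'' + P_1(x) y' + P_2(x) y = 0 with P_1(x) = -3 - 1/x and P_2(x) = -1/x.
x = 0 is a singular point because the y'-coefficient -3 - 1/x has a pole at x = 0 and the y-coefficient -1/x has a pole at x = 0.
It is a regular singular point because x P_1(x) = p(x) = -3x - 1 and x^2 P_2(x) = q(x) = -x are polynomials, hence analytic at x = 0.
p(0) = -1,  q(0) = 0.
Indicial equation: r(r-1) + p(0) r + q(0) = 0, i.e. r^2 + (p(0) - 1) r + q(0) = 0, i.e. r^2 - 2 r = 0.
Discriminant: (-2)^2 - 4(0) = 4, so r = (2 ± 2)/2.
Solving: r_1 = 2, r_2 = 0.

indicial: r^2 - 2 r = 0; roots r_1 = 2, r_2 = 0


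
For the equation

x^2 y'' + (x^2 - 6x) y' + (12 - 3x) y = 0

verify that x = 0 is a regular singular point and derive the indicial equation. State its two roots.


Divide by x^2 to reach normal form y'' + P_1(x) y' + P_2(x) y = 0 with P_1(x) = 1 - 6/x and P_2(x) = -3/x + 12/x^2.
x = 0 is a singular point because the y'-coefficient 1 - 6/x has a pole at x = 0 and the y-coefficient -3/x + 12/x^2 has a pole at x = 0.
It is a regular singular point because x P_1(x) = p(x) = x - 6 and x^2 P_2(x) = q(x) = 12 - 3x are polynomials, hence analytic at x = 0.
p(0) = -6,  q(0) = 12.
Indicial equation: r(r-1) + p(0) r + q(0) = 0, i.e. r^2 + (p(0) - 1) r + q(0) = 0, i.e. r^2 - 7 r + 12 = 0.
Discriminant: (-7)^2 - 4(12) = 1, so r = (7 ± 1)/2.
Solving: r_1 = 4, r_2 = 3.

indicial: r^2 - 7 r + 12 = 0; roots r_1 = 4, r_2 = 3


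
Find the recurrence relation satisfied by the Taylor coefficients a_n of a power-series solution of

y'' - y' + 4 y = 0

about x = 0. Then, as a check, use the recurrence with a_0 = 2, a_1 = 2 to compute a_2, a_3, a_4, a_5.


Substitute y = sum_n a_n x^n.
y''(x) has coefficient (n+2)(n+1) a_{n+2} at x^n;
-y'(x) has coefficient -(n+1) a_{n+1} at x^n;
4 y(x) has coefficient 4 a_n at x^n.
Matching x^n: (n+2)(n+1) a_{n+2} - (n+1) a_{n+1} + 4 a_n = 0.
Thus a_{n+2} = [(n+1) a_{n+1} - 4 a_n] / ((n+1)(n+2)).

Check with a_0 = 2, a_1 = 2 (apply the recurrence for n = 0, 1, 2, 3): a_0 = 2, a_1 = 2, a_2 = -3, a_3 = -7/3, a_4 = 5/12, a_5 = 11/20.

a_(n+2) = [(n+1) a_(n+1) - 4 a_n] / ((n+1)(n+2)); check: a_0 = 2, a_1 = 2, a_2 = -3, a_3 = -7/3, a_4 = 5/12, a_5 = 11/20


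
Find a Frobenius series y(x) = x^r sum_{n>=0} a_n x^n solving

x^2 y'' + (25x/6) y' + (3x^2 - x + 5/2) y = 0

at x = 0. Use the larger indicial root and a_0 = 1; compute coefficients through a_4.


Write in Frobenius form y'' + (p(x)/x) y' + (q(x)/x^2) y = 0:
  p(x) = 25/6,  q(x) = 3x^2 - x + 5/2.
Indicial equation: r(r-1) + (25/6) r + (5/2) = 0 -> roots r_1 = -3/2, r_2 = -5/3.
Take r = r_1 = -3/2. Let y(x) = x^r sum_{n>=0} a_n x^n with a_0 = 1.
Substitute y = x^r sum a_n x^n and match x^{r+n}. The recurrence is
  D(n) a_n - 1 a_{n-1} + 3 a_{n-2} = 0,  where D(n) = (r+n)(r+n-1) + (25/6)(r+n) + (5/2).
  a_n = [1 a_{n-1} - 3 a_{n-2}] / D(n).
Since the indicial polynomial factors as (r - r_1)(r - r_2), D(n) = (r_1 + n - r_1)(r_1 + n - r_2) = n(n + 1/6).
Evaluating step by step (a_0 = 1):
  n = 1: D(1) = 1(1 + 1/6) = 7/6; numerator = 1(1) = 1; a_1 = (1)/(7/6) = 6/7
  n = 2: D(2) = 2(2 + 1/6) = 13/3; numerator = 1(6/7) - 3(1) = -15/7; a_2 = (-15/7)/(13/3) = -45/91
  n = 3: D(3) = 3(3 + 1/6) = 19/2; numerator = 1(-45/91) - 3(6/7) = -279/91; a_3 = (-279/91)/(19/2) = -558/1729
  n = 4: D(4) = 4(4 + 1/6) = 50/3; numerator = 1(-558/1729) - 3(-45/91) = 2007/1729; a_4 = (2007/1729)/(50/3) = 6021/86450

r = -3/2; a_0 = 1; a_1 = 6/7; a_2 = -45/91; a_3 = -558/1729; a_4 = 6021/86450


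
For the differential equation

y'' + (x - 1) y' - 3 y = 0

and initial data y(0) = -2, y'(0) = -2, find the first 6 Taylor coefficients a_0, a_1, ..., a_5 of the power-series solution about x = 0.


Ansatz: y(x) = sum_{n>=0} a_n x^n, so y'(x) = sum_{n>=1} n a_n x^(n-1) and y''(x) = sum_{n>=2} n(n-1) a_n x^(n-2).
Substitute into P(x) y'' + Q(x) y' + R(x) y = 0 with P(x) = 1, Q(x) = x - 1, R(x) = -3, and match powers of x.
Initial conditions: a_0 = -2, a_1 = -2.
Setting the coefficient of each power of x to zero and solving order by order (substituting the coefficients already found):
  x^0: 2 a_2 - a_1 - 3 a_0 = 0  ->  2 a_2 = a_1 + 3 a_0 = -8  ->  a_2 = -4
  x^1: 6 a_3 - 2 a_2 - 2 a_1 = 0  ->  6 a_3 = 2 a_2 + 2 a_1 = -12  ->  a_3 = -2
  x^2: 12 a_4 - 3 a_3 - a_2 = 0  ->  12 a_4 = 3 a_3 + a_2 = -10  ->  a_4 = -5/6
  x^3: 20 a_5 - 4 a_4 = 0  ->  20 a_5 = 4 a_4 = -10/3  ->  a_5 = -1/6
Truncated series: y(x) = -2 - 2 x - 4 x^2 - 2 x^3 - (5/6) x^4 - (1/6) x^5 + O(x^6).

a_0 = -2; a_1 = -2; a_2 = -4; a_3 = -2; a_4 = -5/6; a_5 = -1/6
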